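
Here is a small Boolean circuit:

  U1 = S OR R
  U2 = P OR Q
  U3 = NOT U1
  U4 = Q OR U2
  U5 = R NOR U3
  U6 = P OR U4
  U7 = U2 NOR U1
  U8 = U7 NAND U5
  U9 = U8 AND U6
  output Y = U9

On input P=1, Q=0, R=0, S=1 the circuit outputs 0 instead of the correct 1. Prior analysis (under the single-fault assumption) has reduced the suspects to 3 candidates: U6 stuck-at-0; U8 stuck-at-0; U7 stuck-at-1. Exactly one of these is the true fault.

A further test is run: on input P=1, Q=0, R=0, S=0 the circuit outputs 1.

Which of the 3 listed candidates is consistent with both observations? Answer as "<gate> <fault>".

Evaluate each candidate on input P=1, Q=0, R=0, S=0:
  U6 stuck-at-0: U1=0, U2=1, U3=1, U4=1, U5=0, U6=0 [stuck-at-0], U7=0, U8=1, U9=0 → 0 — eliminated
  U8 stuck-at-0: U1=0, U2=1, U3=1, U4=1, U5=0, U6=1, U7=0, U8=0 [stuck-at-0], U9=0 → 0 — eliminated
  U7 stuck-at-1: U1=0, U2=1, U3=1, U4=1, U5=0, U6=1, U7=1 [stuck-at-1], U8=1, U9=1 → 1 — matches
Only U7 stuck-at-1 reproduces the observed 1.

U7 stuck-at-1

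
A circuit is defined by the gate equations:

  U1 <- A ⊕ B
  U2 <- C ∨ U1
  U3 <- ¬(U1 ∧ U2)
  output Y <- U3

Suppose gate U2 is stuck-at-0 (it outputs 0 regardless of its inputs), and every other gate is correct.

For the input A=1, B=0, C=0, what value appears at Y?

1

Propagate with U2 forced: U1=1, U2=0 [stuck-at-0], U3=1.
So Y = 1. (Without the fault it would be 0.)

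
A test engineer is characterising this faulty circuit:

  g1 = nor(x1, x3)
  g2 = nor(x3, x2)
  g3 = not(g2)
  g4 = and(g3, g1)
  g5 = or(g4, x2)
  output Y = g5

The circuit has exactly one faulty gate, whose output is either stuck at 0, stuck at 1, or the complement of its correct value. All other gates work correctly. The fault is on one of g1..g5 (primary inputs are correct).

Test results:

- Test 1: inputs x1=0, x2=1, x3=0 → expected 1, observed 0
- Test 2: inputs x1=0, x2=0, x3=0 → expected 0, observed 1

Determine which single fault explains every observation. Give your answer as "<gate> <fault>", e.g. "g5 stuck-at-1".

Fault-free values for test 1 (x1=0, x2=1, x3=0): g1=1, g2=0, g3=1, g4=1, g5=1, giving Y=1. Observed 0.
Test 1: faults giving observed 0 are {g5 stuck-at-0, g5 inverted output}.
Test 2 (x1=0, x2=0, x3=0): fault-free g1=1, g2=1, g3=0, g4=0, g5=0 → 0; observed 1. Eliminates g5 stuck-at-0.
Only g5 inverted output is consistent with every test.

g5 inverted output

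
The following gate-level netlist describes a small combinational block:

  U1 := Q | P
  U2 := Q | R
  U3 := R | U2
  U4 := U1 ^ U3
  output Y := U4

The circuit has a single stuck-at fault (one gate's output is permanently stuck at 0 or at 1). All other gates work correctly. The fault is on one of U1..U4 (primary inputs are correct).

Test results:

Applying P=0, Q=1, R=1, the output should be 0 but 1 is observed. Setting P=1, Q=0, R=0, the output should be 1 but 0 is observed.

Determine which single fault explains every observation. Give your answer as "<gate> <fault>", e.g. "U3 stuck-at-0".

Fault-free values for test 1 (P=0, Q=1, R=1): U1=1, U2=1, U3=1, U4=0, giving Y=0. Observed 1.
Test 1: faults giving observed 1 are {U1 stuck-at-0, U3 stuck-at-0, U4 stuck-at-1}.
Test 2 (P=1, Q=0, R=0): fault-free U1=1, U2=0, U3=0, U4=1 → 1; observed 0. Eliminates U3 stuck-at-0, U4 stuck-at-1.
Only U1 stuck-at-0 is consistent with every test.

U1 stuck-at-0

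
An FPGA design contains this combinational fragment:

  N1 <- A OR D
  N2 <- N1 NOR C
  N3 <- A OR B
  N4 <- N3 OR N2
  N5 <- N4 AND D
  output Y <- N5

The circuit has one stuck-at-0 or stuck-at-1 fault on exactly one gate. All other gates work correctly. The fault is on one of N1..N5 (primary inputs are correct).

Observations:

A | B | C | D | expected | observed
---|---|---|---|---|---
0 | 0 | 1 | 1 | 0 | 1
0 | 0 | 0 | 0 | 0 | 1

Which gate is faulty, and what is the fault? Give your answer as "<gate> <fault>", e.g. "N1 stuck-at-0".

N5 stuck-at-1

Fault-free values for test 1 (A=0, B=0, C=1, D=1): N1=1, N2=0, N3=0, N4=0, N5=0, giving Y=0. Observed 1.
Test 1: faults giving observed 1 are {N2 stuck-at-1, N3 stuck-at-1, N4 stuck-at-1, N5 stuck-at-1}.
Test 2 (A=0, B=0, C=0, D=0): fault-free N1=0, N2=1, N3=0, N4=1, N5=0 → 0; observed 1. Eliminates N2 stuck-at-1, N3 stuck-at-1, N4 stuck-at-1.
Only N5 stuck-at-1 is consistent with every test.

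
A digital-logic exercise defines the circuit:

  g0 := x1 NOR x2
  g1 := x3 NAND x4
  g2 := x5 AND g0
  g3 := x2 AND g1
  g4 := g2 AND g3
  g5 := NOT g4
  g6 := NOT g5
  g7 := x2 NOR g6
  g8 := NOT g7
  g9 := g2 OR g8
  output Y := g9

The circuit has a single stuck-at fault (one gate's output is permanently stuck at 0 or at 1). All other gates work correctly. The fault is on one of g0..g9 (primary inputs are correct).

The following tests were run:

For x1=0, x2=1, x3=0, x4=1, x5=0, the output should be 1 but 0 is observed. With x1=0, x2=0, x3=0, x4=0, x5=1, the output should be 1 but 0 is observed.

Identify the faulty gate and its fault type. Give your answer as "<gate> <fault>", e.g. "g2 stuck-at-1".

g9 stuck-at-0

Fault-free values for test 1 (x1=0, x2=1, x3=0, x4=1, x5=0): g0=0, g1=1, g2=0, g3=1, g4=0, g5=1, g6=0, g7=0, g8=1, g9=1, giving Y=1. Observed 0.
Test 1: faults giving observed 0 are {g7 stuck-at-1, g8 stuck-at-0, g9 stuck-at-0}.
Test 2 (x1=0, x2=0, x3=0, x4=0, x5=1): fault-free g0=1, g1=1, g2=1, g3=0, g4=0, g5=1, g6=0, g7=1, g8=0, g9=1 → 1; observed 0. Eliminates g7 stuck-at-1, g8 stuck-at-0.
Only g9 stuck-at-0 is consistent with every test.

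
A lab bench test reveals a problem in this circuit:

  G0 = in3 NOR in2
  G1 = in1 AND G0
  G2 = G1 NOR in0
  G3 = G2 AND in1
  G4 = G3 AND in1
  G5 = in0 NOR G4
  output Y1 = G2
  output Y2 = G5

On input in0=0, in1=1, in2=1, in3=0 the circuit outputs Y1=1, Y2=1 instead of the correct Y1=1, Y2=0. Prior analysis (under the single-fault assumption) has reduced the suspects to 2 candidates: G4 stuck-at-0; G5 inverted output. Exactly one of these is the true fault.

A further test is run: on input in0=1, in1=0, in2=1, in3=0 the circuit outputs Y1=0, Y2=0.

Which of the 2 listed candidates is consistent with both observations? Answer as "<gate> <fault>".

G4 stuck-at-0

Evaluate each candidate on input in0=1, in1=0, in2=1, in3=0:
  G4 stuck-at-0: G0=0, G1=0, G2=0, G3=0, G4=0 [stuck-at-0], G5=0 → Y1=0, Y2=0 — matches
  G5 inverted output: G0=0, G1=0, G2=0, G3=0, G4=0, G5=1 [inverted output] → Y1=0, Y2=1 — eliminated
Only G4 stuck-at-0 reproduces the observed Y1=0, Y2=0.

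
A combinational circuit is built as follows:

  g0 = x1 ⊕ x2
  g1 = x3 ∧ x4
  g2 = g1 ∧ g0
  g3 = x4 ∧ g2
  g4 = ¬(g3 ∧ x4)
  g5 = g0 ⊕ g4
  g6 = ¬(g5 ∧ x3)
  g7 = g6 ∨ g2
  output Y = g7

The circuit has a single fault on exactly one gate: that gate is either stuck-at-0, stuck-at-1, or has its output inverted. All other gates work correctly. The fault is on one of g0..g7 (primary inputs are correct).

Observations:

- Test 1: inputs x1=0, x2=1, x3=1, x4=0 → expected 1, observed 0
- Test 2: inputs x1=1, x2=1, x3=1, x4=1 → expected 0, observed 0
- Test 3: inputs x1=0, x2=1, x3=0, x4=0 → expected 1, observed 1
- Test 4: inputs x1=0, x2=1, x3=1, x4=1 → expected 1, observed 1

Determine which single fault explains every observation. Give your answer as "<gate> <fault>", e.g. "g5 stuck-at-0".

g5 stuck-at-1

Fault-free values for test 1 (x1=0, x2=1, x3=1, x4=0): g0=1, g1=0, g2=0, g3=0, g4=1, g5=0, g6=1, g7=1, giving Y=1. Observed 0.
Test 1: faults giving observed 0 are {g0 stuck-at-0, g0 inverted output, g4 stuck-at-0, g4 inverted output, g5 stuck-at-1, g5 inverted output, g6 stuck-at-0, g6 inverted output, g7 stuck-at-0, g7 inverted output}.
Test 2 (x1=1, x2=1, x3=1, x4=1): fault-free g0=0, g1=1, g2=0, g3=0, g4=1, g5=1, g6=0, g7=0 → 0; observed 0. Eliminates g0 inverted output, g4 stuck-at-0, g4 inverted output, g5 inverted output, g6 inverted output, g7 inverted output.
Test 3 (x1=0, x2=1, x3=0, x4=0): fault-free g0=1, g1=0, g2=0, g3=0, g4=1, g5=0, g6=1, g7=1 → 1; observed 1. Eliminates g6 stuck-at-0, g7 stuck-at-0.
Test 4 (x1=0, x2=1, x3=1, x4=1): fault-free g0=1, g1=1, g2=1, g3=1, g4=0, g5=1, g6=0, g7=1 → 1; observed 1. Eliminates g0 stuck-at-0.
Only g5 stuck-at-1 is consistent with every test.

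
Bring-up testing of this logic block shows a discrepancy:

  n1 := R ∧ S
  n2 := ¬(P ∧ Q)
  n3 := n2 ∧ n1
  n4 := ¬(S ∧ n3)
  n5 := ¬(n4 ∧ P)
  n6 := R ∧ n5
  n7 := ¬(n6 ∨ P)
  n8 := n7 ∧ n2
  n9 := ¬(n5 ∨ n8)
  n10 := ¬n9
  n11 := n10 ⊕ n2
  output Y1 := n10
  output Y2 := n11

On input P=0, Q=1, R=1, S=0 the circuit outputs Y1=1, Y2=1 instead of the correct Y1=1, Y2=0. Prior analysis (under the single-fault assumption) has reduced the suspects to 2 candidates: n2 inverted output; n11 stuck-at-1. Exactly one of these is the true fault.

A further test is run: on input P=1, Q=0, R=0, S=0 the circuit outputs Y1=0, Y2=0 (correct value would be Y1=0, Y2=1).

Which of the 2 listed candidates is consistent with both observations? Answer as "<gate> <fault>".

n2 inverted output

Evaluate each candidate on input P=1, Q=0, R=0, S=0:
  n2 inverted output: n1=0, n2=0 [inverted output], n3=0, n4=1, n5=0, n6=0, n7=0, n8=0, n9=1, n10=0, n11=0 → Y1=0, Y2=0 — matches
  n11 stuck-at-1: n1=0, n2=1, n3=0, n4=1, n5=0, n6=0, n7=0, n8=0, n9=1, n10=0, n11=1 [stuck-at-1] → Y1=0, Y2=1 — eliminated
Only n2 inverted output reproduces the observed Y1=0, Y2=0.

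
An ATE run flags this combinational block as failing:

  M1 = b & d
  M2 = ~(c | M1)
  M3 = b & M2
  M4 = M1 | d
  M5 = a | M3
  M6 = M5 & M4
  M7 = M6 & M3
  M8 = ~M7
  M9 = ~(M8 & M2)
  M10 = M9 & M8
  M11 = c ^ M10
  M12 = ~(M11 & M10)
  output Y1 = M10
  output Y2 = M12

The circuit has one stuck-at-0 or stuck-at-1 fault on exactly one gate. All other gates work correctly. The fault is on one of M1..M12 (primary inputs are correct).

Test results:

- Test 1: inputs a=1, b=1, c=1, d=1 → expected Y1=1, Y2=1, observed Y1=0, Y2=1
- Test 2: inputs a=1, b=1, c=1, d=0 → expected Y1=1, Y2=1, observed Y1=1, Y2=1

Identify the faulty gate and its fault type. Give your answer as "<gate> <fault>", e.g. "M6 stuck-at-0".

Fault-free values for test 1 (a=1, b=1, c=1, d=1): M1=1, M2=0, M3=0, M4=1, M5=1, M6=1, M7=0, M8=1, M9=1, M10=1, M11=0, M12=1, giving Y1=1, Y2=1. Observed Y1=0, Y2=1.
Test 1: faults giving observed Y1=0, Y2=1 are {M2 stuck-at-1, M3 stuck-at-1, M7 stuck-at-1, M8 stuck-at-0, M9 stuck-at-0, M10 stuck-at-0}.
Test 2 (a=1, b=1, c=1, d=0): fault-free M1=0, M2=0, M3=0, M4=0, M5=1, M6=0, M7=0, M8=1, M9=1, M10=1, M11=0, M12=1 → Y1=1, Y2=1; observed Y1=1, Y2=1. Eliminates M2 stuck-at-1, M7 stuck-at-1, M8 stuck-at-0, M9 stuck-at-0, M10 stuck-at-0.
Only M3 stuck-at-1 is consistent with every test.

M3 stuck-at-1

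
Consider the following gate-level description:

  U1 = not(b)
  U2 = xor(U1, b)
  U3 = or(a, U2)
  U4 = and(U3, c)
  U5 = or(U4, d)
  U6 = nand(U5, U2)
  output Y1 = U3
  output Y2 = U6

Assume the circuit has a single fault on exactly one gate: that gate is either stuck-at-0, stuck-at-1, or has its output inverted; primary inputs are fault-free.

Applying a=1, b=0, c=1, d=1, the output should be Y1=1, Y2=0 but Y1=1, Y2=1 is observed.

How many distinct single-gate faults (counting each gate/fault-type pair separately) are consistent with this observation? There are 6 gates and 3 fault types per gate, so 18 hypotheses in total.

8

Fault-free: U1=1, U2=1, U3=1, U4=1, U5=1, U6=0 → Y1=1, Y2=0. Observed Y1=1, Y2=1.
  U1: stuck-at-0, inverted output ✓; others ✗
  U2: stuck-at-0, inverted output ✓; others ✗
  U3: none of the 3 fault types match ✗
  U4: none of the 3 fault types match ✗
  U5: stuck-at-0, inverted output ✓; others ✗
  U6: stuck-at-1, inverted output ✓; others ✗
Consistent faults: {U1 stuck-at-0, U1 inverted output, U2 stuck-at-0, U2 inverted output, U5 stuck-at-0, U5 inverted output, U6 stuck-at-1, U6 inverted output} — 8 in all.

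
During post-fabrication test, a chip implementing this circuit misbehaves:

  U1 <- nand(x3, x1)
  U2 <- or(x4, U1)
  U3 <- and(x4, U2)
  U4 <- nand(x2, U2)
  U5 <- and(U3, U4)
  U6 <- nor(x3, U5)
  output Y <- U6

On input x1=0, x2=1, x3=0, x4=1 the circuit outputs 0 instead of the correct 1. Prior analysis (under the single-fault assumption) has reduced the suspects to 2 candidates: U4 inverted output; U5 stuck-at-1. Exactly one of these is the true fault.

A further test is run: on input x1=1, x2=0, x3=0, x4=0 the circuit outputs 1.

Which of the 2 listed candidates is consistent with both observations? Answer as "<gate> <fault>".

Evaluate each candidate on input x1=1, x2=0, x3=0, x4=0:
  U4 inverted output: U1=1, U2=1, U3=0, U4=0 [inverted output], U5=0, U6=1 → 1 — matches
  U5 stuck-at-1: U1=1, U2=1, U3=0, U4=1, U5=1 [stuck-at-1], U6=0 → 0 — eliminated
Only U4 inverted output reproduces the observed 1.

U4 inverted output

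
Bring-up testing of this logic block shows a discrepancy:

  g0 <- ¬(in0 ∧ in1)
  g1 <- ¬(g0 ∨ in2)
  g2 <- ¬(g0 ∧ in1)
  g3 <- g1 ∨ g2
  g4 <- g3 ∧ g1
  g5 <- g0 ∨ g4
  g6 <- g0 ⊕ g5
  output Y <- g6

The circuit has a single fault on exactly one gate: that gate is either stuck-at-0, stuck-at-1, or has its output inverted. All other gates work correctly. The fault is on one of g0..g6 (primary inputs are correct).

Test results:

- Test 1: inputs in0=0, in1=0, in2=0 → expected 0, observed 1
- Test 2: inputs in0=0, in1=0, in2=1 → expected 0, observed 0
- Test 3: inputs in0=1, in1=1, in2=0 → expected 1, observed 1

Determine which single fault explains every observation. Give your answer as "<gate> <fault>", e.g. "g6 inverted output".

Fault-free values for test 1 (in0=0, in1=0, in2=0): g0=1, g1=0, g2=1, g3=1, g4=0, g5=1, g6=0, giving Y=0. Observed 1.
Test 1: faults giving observed 1 are {g0 stuck-at-0, g0 inverted output, g5 stuck-at-0, g5 inverted output, g6 stuck-at-1, g6 inverted output}.
Test 2 (in0=0, in1=0, in2=1): fault-free g0=1, g1=0, g2=1, g3=1, g4=0, g5=1, g6=0 → 0; observed 0. Eliminates g5 stuck-at-0, g5 inverted output, g6 stuck-at-1, g6 inverted output.
Test 3 (in0=1, in1=1, in2=0): fault-free g0=0, g1=1, g2=1, g3=1, g4=1, g5=1, g6=1 → 1; observed 1. Eliminates g0 inverted output.
Only g0 stuck-at-0 is consistent with every test.

g0 stuck-at-0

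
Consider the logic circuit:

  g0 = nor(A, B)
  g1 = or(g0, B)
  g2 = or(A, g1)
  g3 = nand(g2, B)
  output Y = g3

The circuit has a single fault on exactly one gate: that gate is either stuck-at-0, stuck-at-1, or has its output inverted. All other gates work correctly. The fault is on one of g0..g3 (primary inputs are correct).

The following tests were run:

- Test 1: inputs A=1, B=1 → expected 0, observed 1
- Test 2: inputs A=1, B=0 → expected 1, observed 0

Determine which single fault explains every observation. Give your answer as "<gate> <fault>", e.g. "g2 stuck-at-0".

g3 inverted output

Fault-free values for test 1 (A=1, B=1): g0=0, g1=1, g2=1, g3=0, giving Y=0. Observed 1.
Test 1: faults giving observed 1 are {g2 stuck-at-0, g2 inverted output, g3 stuck-at-1, g3 inverted output}.
Test 2 (A=1, B=0): fault-free g0=0, g1=0, g2=1, g3=1 → 1; observed 0. Eliminates g2 stuck-at-0, g2 inverted output, g3 stuck-at-1.
Only g3 inverted output is consistent with every test.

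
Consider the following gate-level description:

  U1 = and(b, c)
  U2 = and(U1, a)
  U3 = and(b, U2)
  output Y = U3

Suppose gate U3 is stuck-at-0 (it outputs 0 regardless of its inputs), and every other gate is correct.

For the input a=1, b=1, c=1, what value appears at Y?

Propagate with U3 forced: U1=1, U2=1, U3=0 [stuck-at-0].
So Y = 0. (Without the fault it would be 1.)

0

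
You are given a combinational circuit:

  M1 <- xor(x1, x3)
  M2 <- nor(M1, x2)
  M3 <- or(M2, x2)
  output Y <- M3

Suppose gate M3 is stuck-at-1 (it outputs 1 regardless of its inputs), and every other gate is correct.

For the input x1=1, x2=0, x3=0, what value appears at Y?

Propagate with M3 forced: M1=1, M2=0, M3=1 [stuck-at-1].
So Y = 1. (Without the fault it would be 0.)

1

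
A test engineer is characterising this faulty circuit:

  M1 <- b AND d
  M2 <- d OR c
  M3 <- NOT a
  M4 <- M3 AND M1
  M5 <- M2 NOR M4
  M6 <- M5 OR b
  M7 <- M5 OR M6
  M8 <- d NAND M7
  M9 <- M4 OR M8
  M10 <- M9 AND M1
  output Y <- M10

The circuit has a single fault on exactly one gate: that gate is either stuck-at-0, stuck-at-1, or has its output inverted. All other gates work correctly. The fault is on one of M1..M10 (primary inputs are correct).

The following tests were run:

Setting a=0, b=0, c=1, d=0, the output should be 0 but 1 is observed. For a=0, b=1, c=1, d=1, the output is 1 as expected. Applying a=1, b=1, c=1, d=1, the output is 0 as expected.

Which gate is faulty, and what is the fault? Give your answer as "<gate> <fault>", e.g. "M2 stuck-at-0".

Fault-free values for test 1 (a=0, b=0, c=1, d=0): M1=0, M2=1, M3=1, M4=0, M5=0, M6=0, M7=0, M8=1, M9=1, M10=0, giving Y=0. Observed 1.
Test 1: faults giving observed 1 are {M1 stuck-at-1, M1 inverted output, M10 stuck-at-1, M10 inverted output}.
Test 2 (a=0, b=1, c=1, d=1): fault-free M1=1, M2=1, M3=1, M4=1, M5=0, M6=1, M7=1, M8=0, M9=1, M10=1 → 1; observed 1. Eliminates M1 inverted output, M10 inverted output.
Test 3 (a=1, b=1, c=1, d=1): fault-free M1=1, M2=1, M3=0, M4=0, M5=0, M6=1, M7=1, M8=0, M9=0, M10=0 → 0; observed 0. Eliminates M10 stuck-at-1.
Only M1 stuck-at-1 is consistent with every test.

M1 stuck-at-1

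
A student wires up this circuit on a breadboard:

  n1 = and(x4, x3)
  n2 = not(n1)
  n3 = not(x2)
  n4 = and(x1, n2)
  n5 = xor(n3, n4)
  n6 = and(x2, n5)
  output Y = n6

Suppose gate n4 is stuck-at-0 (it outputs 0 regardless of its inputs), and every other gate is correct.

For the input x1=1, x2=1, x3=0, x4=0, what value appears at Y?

Propagate with n4 forced: n1=0, n2=1, n3=0, n4=0 [stuck-at-0], n5=0, n6=0.
So Y = 0. (Without the fault it would be 1.)

0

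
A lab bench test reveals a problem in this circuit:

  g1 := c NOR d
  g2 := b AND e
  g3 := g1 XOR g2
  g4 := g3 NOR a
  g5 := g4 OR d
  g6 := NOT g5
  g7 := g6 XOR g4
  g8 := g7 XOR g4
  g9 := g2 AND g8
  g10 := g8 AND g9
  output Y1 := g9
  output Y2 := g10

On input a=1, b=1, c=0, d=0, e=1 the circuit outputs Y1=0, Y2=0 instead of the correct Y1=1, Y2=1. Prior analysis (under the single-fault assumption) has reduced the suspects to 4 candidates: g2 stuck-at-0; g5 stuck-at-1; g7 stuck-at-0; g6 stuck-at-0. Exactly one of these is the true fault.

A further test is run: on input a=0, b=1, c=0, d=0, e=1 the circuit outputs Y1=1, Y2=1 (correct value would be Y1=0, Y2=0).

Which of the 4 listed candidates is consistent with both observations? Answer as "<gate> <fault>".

g7 stuck-at-0

Evaluate each candidate on input a=0, b=1, c=0, d=0, e=1:
  g2 stuck-at-0: g1=1, g2=0 [stuck-at-0], g3=1, g4=0, g5=0, g6=1, g7=1, g8=1, g9=0, g10=0 → Y1=0, Y2=0 — eliminated
  g5 stuck-at-1: g1=1, g2=1, g3=0, g4=1, g5=1 [stuck-at-1], g6=0, g7=1, g8=0, g9=0, g10=0 → Y1=0, Y2=0 — eliminated
  g7 stuck-at-0: g1=1, g2=1, g3=0, g4=1, g5=1, g6=0, g7=0 [stuck-at-0], g8=1, g9=1, g10=1 → Y1=1, Y2=1 — matches
  g6 stuck-at-0: g1=1, g2=1, g3=0, g4=1, g5=1, g6=0 [stuck-at-0], g7=1, g8=0, g9=0, g10=0 → Y1=0, Y2=0 — eliminated
Only g7 stuck-at-0 reproduces the observed Y1=1, Y2=1.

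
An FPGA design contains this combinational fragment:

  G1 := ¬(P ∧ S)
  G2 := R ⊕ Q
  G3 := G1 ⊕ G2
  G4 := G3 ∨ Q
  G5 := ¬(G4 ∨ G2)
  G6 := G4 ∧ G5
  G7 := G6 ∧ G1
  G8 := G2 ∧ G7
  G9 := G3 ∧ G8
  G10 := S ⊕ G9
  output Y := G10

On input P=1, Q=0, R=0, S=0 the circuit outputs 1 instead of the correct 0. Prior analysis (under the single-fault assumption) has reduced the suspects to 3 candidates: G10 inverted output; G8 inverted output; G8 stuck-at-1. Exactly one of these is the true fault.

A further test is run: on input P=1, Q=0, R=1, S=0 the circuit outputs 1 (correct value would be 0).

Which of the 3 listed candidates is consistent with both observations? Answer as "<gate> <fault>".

G10 inverted output

Evaluate each candidate on input P=1, Q=0, R=1, S=0:
  G10 inverted output: G1=1, G2=1, G3=0, G4=0, G5=0, G6=0, G7=0, G8=0, G9=0, G10=1 [inverted output] → 1 — matches
  G8 inverted output: G1=1, G2=1, G3=0, G4=0, G5=0, G6=0, G7=0, G8=1 [inverted output], G9=0, G10=0 → 0 — eliminated
  G8 stuck-at-1: G1=1, G2=1, G3=0, G4=0, G5=0, G6=0, G7=0, G8=1 [stuck-at-1], G9=0, G10=0 → 0 — eliminated
Only G10 inverted output reproduces the observed 1.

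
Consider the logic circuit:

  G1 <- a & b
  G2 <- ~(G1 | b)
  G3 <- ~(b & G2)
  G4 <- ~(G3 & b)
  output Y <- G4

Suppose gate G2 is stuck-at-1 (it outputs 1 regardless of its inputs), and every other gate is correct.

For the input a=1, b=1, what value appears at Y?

1

Propagate with G2 forced: G1=1, G2=1 [stuck-at-1], G3=0, G4=1.
So Y = 1. (Without the fault it would be 0.)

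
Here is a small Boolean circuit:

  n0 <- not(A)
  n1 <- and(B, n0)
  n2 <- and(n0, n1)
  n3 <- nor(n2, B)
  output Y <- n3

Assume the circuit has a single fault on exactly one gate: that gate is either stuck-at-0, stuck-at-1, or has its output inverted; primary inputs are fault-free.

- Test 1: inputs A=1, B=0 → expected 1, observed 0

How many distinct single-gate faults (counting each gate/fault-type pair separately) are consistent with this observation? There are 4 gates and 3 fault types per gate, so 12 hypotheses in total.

4

Fault-free: n0=0, n1=0, n2=0, n3=1 → 1. Observed 0.
  n0 stuck-at-0: output 1 ✗
  n0 stuck-at-1: output 1 ✗
  n0 inverted output: output 1 ✗
  n1 stuck-at-0: output 1 ✗
  n1 stuck-at-1: output 1 ✗
  n1 inverted output: output 1 ✗
  n2 stuck-at-0: output 1 ✗
  n2 stuck-at-1: output 0 ✓
  n2 inverted output: output 0 ✓
  n3 stuck-at-0: output 0 ✓
  n3 stuck-at-1: output 1 ✗
  n3 inverted output: output 0 ✓
Consistent faults: {n2 stuck-at-1, n2 inverted output, n3 stuck-at-0, n3 inverted output} — 4 in all.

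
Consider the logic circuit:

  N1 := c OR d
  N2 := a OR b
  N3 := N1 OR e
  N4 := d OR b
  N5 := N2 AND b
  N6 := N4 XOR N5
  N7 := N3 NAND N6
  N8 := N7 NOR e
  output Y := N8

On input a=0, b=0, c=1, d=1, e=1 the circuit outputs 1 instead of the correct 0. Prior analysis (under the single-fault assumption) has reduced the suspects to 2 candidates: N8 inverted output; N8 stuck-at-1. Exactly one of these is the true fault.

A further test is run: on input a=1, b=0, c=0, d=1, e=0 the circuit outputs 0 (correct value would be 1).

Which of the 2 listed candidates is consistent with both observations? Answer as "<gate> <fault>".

Evaluate each candidate on input a=1, b=0, c=0, d=1, e=0:
  N8 inverted output: N1=1, N2=1, N3=1, N4=1, N5=0, N6=1, N7=0, N8=0 [inverted output] → 0 — matches
  N8 stuck-at-1: N1=1, N2=1, N3=1, N4=1, N5=0, N6=1, N7=0, N8=1 [stuck-at-1] → 1 — eliminated
Only N8 inverted output reproduces the observed 0.

N8 inverted output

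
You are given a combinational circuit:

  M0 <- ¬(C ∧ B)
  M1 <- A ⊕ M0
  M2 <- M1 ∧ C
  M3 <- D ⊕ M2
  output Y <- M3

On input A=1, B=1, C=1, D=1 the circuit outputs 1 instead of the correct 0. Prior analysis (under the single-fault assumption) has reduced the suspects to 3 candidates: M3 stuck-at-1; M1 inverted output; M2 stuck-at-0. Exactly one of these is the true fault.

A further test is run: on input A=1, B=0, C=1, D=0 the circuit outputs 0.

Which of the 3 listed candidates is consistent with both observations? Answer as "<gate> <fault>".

Evaluate each candidate on input A=1, B=0, C=1, D=0:
  M3 stuck-at-1: M0=1, M1=0, M2=0, M3=1 [stuck-at-1] → 1 — eliminated
  M1 inverted output: M0=1, M1=1 [inverted output], M2=1, M3=1 → 1 — eliminated
  M2 stuck-at-0: M0=1, M1=0, M2=0 [stuck-at-0], M3=0 → 0 — matches
Only M2 stuck-at-0 reproduces the observed 0.

M2 stuck-at-0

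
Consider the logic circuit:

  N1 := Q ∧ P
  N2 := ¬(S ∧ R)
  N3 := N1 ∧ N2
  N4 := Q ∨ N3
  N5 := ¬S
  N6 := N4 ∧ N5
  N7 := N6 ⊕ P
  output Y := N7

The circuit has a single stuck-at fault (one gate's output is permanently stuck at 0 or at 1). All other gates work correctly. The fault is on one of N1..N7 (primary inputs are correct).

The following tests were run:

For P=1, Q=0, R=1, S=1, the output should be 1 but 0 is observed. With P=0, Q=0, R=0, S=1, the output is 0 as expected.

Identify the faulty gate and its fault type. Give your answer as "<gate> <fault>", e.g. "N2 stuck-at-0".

Fault-free values for test 1 (P=1, Q=0, R=1, S=1): N1=0, N2=0, N3=0, N4=0, N5=0, N6=0, N7=1, giving Y=1. Observed 0.
Test 1: faults giving observed 0 are {N6 stuck-at-1, N7 stuck-at-0}.
Test 2 (P=0, Q=0, R=0, S=1): fault-free N1=0, N2=1, N3=0, N4=0, N5=0, N6=0, N7=0 → 0; observed 0. Eliminates N6 stuck-at-1.
Only N7 stuck-at-0 is consistent with every test.

N7 stuck-at-0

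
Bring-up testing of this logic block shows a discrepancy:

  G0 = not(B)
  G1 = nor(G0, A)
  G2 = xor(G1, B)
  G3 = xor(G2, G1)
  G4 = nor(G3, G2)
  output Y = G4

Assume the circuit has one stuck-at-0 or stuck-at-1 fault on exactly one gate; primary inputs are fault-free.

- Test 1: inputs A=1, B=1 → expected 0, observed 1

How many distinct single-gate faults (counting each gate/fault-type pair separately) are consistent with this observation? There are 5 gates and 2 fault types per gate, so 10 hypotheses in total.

Fault-free: G0=0, G1=0, G2=1, G3=1, G4=0 → 0. Observed 1.
  G0 stuck-at-0: output 0 ✗
  G0 stuck-at-1: output 0 ✗
  G1 stuck-at-0: output 0 ✗
  G1 stuck-at-1: output 0 ✗
  G2 stuck-at-0: output 1 ✓
  G2 stuck-at-1: output 0 ✗
  G3 stuck-at-0: output 0 ✗
  G3 stuck-at-1: output 0 ✗
  G4 stuck-at-0: output 0 ✗
  G4 stuck-at-1: output 1 ✓
Consistent faults: {G2 stuck-at-0, G4 stuck-at-1} — 2 in all.

2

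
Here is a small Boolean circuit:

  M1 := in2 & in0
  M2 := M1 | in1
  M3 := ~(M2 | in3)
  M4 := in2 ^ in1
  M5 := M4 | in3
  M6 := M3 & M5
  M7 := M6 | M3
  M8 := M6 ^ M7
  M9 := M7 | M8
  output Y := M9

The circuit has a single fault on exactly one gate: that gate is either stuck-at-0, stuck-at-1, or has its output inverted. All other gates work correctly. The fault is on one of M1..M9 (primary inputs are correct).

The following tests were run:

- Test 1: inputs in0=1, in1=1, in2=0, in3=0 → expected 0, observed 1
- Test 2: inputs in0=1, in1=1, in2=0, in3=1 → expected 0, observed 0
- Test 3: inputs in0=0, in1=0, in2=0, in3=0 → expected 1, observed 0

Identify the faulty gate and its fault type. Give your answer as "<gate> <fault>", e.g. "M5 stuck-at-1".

M2 inverted output

Fault-free values for test 1 (in0=1, in1=1, in2=0, in3=0): M1=0, M2=1, M3=0, M4=1, M5=1, M6=0, M7=0, M8=0, M9=0, giving Y=0. Observed 1.
Test 1: faults giving observed 1 are {M2 stuck-at-0, M2 inverted output, M3 stuck-at-1, M3 inverted output, M6 stuck-at-1, M6 inverted output, M7 stuck-at-1, M7 inverted output, M8 stuck-at-1, M8 inverted output, M9 stuck-at-1, M9 inverted output}.
Test 2 (in0=1, in1=1, in2=0, in3=1): fault-free M1=0, M2=1, M3=0, M4=1, M5=1, M6=0, M7=0, M8=0, M9=0 → 0; observed 0. Eliminates M3 stuck-at-1, M3 inverted output, M6 stuck-at-1, M6 inverted output, M7 stuck-at-1, M7 inverted output, M8 stuck-at-1, M8 inverted output, M9 stuck-at-1, M9 inverted output.
Test 3 (in0=0, in1=0, in2=0, in3=0): fault-free M1=0, M2=0, M3=1, M4=0, M5=0, M6=0, M7=1, M8=1, M9=1 → 1; observed 0. Eliminates M2 stuck-at-0.
Only M2 inverted output is consistent with every test.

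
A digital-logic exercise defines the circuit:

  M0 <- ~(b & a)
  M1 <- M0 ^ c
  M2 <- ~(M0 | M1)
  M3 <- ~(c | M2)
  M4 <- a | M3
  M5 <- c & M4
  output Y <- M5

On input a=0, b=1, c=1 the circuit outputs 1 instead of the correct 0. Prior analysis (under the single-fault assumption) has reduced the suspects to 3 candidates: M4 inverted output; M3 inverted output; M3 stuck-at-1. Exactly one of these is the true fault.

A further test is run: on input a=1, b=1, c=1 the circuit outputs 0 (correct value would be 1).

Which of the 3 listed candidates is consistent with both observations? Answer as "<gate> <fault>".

M4 inverted output

Evaluate each candidate on input a=1, b=1, c=1:
  M4 inverted output: M0=0, M1=1, M2=0, M3=0, M4=0 [inverted output], M5=0 → 0 — matches
  M3 inverted output: M0=0, M1=1, M2=0, M3=1 [inverted output], M4=1, M5=1 → 1 — eliminated
  M3 stuck-at-1: M0=0, M1=1, M2=0, M3=1 [stuck-at-1], M4=1, M5=1 → 1 — eliminated
Only M4 inverted output reproduces the observed 0.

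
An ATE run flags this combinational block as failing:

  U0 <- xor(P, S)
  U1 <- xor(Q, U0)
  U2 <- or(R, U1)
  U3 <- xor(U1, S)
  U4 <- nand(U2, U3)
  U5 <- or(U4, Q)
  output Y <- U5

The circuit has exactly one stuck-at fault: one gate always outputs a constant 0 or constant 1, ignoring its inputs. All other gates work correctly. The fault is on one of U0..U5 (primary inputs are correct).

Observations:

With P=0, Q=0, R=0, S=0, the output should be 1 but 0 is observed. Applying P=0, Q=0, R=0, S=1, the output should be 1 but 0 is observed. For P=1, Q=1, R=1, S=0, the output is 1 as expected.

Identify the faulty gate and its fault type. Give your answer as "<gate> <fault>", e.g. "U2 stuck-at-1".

Fault-free values for test 1 (P=0, Q=0, R=0, S=0): U0=0, U1=0, U2=0, U3=0, U4=1, U5=1, giving Y=1. Observed 0.
Test 1: faults giving observed 0 are {U0 stuck-at-1, U1 stuck-at-1, U4 stuck-at-0, U5 stuck-at-0}.
Test 2 (P=0, Q=0, R=0, S=1): fault-free U0=1, U1=1, U2=1, U3=0, U4=1, U5=1 → 1; observed 0. Eliminates U0 stuck-at-1, U1 stuck-at-1.
Test 3 (P=1, Q=1, R=1, S=0): fault-free U0=1, U1=0, U2=1, U3=0, U4=1, U5=1 → 1; observed 1. Eliminates U5 stuck-at-0.
Only U4 stuck-at-0 is consistent with every test.

U4 stuck-at-0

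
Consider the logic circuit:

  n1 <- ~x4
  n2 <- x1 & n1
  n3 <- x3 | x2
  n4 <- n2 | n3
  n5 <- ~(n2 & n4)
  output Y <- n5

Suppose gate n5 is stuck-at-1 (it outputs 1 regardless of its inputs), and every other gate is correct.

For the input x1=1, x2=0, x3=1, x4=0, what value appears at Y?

1

Propagate with n5 forced: n1=1, n2=1, n3=1, n4=1, n5=1 [stuck-at-1].
So Y = 1. (Without the fault it would be 0.)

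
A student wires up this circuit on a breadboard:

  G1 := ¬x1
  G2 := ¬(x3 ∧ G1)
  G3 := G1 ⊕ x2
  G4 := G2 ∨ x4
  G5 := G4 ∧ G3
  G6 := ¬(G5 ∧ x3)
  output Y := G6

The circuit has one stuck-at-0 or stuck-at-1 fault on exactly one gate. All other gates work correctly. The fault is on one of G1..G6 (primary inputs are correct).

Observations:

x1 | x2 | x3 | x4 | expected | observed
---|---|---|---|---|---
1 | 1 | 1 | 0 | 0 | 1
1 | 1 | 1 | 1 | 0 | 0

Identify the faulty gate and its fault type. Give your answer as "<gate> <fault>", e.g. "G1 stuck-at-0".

G2 stuck-at-0

Fault-free values for test 1 (x1=1, x2=1, x3=1, x4=0): G1=0, G2=1, G3=1, G4=1, G5=1, G6=0, giving Y=0. Observed 1.
Test 1: faults giving observed 1 are {G1 stuck-at-1, G2 stuck-at-0, G3 stuck-at-0, G4 stuck-at-0, G5 stuck-at-0, G6 stuck-at-1}.
Test 2 (x1=1, x2=1, x3=1, x4=1): fault-free G1=0, G2=1, G3=1, G4=1, G5=1, G6=0 → 0; observed 0. Eliminates G1 stuck-at-1, G3 stuck-at-0, G4 stuck-at-0, G5 stuck-at-0, G6 stuck-at-1.
Only G2 stuck-at-0 is consistent with every test.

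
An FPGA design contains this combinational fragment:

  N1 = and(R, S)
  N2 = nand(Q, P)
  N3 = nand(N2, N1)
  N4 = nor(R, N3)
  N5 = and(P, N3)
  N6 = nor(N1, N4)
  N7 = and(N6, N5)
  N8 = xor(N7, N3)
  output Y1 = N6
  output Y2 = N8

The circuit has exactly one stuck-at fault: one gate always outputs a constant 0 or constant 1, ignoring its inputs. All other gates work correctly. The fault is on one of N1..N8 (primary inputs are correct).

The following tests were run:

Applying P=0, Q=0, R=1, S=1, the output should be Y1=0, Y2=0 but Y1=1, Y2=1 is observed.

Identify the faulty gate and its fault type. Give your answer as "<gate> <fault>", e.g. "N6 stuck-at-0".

N1 stuck-at-0

Fault-free values for test 1 (P=0, Q=0, R=1, S=1): N1=1, N2=1, N3=0, N4=0, N5=0, N6=0, N7=0, N8=0, giving Y1=0, Y2=0. Observed Y1=1, Y2=1.
Test 1: faults giving observed Y1=1, Y2=1 are {N1 stuck-at-0}.
Only N1 stuck-at-0 is consistent with every test.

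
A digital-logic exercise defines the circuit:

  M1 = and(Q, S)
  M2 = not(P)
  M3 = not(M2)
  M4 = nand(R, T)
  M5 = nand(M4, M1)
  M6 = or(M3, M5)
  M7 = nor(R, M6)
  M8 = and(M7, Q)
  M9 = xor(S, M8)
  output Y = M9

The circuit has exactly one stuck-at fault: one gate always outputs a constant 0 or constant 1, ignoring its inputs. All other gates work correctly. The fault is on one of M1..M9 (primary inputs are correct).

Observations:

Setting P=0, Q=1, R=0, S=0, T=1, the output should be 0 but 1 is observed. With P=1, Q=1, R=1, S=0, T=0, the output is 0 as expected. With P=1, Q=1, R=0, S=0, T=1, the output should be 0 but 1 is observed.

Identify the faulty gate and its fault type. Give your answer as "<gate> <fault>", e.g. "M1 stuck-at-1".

Fault-free values for test 1 (P=0, Q=1, R=0, S=0, T=1): M1=0, M2=1, M3=0, M4=1, M5=1, M6=1, M7=0, M8=0, M9=0, giving Y=0. Observed 1.
Test 1: faults giving observed 1 are {M1 stuck-at-1, M5 stuck-at-0, M6 stuck-at-0, M7 stuck-at-1, M8 stuck-at-1, M9 stuck-at-1}.
Test 2 (P=1, Q=1, R=1, S=0, T=0): fault-free M1=0, M2=0, M3=1, M4=1, M5=1, M6=1, M7=0, M8=0, M9=0 → 0; observed 0. Eliminates M7 stuck-at-1, M8 stuck-at-1, M9 stuck-at-1.
Test 3 (P=1, Q=1, R=0, S=0, T=1): fault-free M1=0, M2=0, M3=1, M4=1, M5=1, M6=1, M7=0, M8=0, M9=0 → 0; observed 1. Eliminates M1 stuck-at-1, M5 stuck-at-0.
Only M6 stuck-at-0 is consistent with every test.

M6 stuck-at-0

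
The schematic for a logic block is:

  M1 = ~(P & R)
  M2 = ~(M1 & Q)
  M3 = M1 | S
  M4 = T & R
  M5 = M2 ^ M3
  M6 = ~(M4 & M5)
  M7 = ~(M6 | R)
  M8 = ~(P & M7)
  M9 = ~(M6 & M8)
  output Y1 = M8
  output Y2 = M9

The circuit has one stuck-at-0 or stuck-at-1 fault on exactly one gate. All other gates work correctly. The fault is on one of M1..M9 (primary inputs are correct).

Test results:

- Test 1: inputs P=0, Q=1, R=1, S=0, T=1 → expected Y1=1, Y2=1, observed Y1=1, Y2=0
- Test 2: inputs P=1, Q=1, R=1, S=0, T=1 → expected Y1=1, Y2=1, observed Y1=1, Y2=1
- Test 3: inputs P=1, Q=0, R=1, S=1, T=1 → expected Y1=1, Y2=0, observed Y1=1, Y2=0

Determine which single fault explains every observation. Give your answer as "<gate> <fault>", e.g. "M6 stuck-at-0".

Fault-free values for test 1 (P=0, Q=1, R=1, S=0, T=1): M1=1, M2=0, M3=1, M4=1, M5=1, M6=0, M7=0, M8=1, M9=1, giving Y1=1, Y2=1. Observed Y1=1, Y2=0.
Test 1: faults giving observed Y1=1, Y2=0 are {M2 stuck-at-1, M3 stuck-at-0, M4 stuck-at-0, M5 stuck-at-0, M6 stuck-at-1, M9 stuck-at-0}.
Test 2 (P=1, Q=1, R=1, S=0, T=1): fault-free M1=0, M2=1, M3=0, M4=1, M5=1, M6=0, M7=0, M8=1, M9=1 → Y1=1, Y2=1; observed Y1=1, Y2=1. Eliminates M4 stuck-at-0, M5 stuck-at-0, M6 stuck-at-1, M9 stuck-at-0.
Test 3 (P=1, Q=0, R=1, S=1, T=1): fault-free M1=0, M2=1, M3=1, M4=1, M5=0, M6=1, M7=0, M8=1, M9=0 → Y1=1, Y2=0; observed Y1=1, Y2=0. Eliminates M3 stuck-at-0.
Only M2 stuck-at-1 is consistent with every test.

M2 stuck-at-1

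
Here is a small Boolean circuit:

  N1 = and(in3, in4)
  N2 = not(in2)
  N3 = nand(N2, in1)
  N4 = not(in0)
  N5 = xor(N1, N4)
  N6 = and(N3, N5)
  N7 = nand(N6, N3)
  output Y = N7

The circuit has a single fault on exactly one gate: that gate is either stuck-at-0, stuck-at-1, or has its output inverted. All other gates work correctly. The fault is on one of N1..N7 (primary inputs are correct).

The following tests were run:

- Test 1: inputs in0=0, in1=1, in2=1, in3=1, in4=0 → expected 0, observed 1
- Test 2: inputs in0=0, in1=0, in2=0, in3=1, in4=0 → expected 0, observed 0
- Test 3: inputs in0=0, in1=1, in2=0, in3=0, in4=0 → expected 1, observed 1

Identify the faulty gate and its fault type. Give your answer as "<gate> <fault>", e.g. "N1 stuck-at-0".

N2 stuck-at-1

Fault-free values for test 1 (in0=0, in1=1, in2=1, in3=1, in4=0): N1=0, N2=0, N3=1, N4=1, N5=1, N6=1, N7=0, giving Y=0. Observed 1.
Test 1: faults giving observed 1 are {N1 stuck-at-1, N1 inverted output, N2 stuck-at-1, N2 inverted output, N3 stuck-at-0, N3 inverted output, N4 stuck-at-0, N4 inverted output, N5 stuck-at-0, N5 inverted output, N6 stuck-at-0, N6 inverted output, N7 stuck-at-1, N7 inverted output}.
Test 2 (in0=0, in1=0, in2=0, in3=1, in4=0): fault-free N1=0, N2=1, N3=1, N4=1, N5=1, N6=1, N7=0 → 0; observed 0. Eliminates N1 stuck-at-1, N1 inverted output, N3 stuck-at-0, N3 inverted output, N4 stuck-at-0, N4 inverted output, N5 stuck-at-0, N5 inverted output, N6 stuck-at-0, N6 inverted output, N7 stuck-at-1, N7 inverted output.
Test 3 (in0=0, in1=1, in2=0, in3=0, in4=0): fault-free N1=0, N2=1, N3=0, N4=1, N5=1, N6=0, N7=1 → 1; observed 1. Eliminates N2 inverted output.
Only N2 stuck-at-1 is consistent with every test.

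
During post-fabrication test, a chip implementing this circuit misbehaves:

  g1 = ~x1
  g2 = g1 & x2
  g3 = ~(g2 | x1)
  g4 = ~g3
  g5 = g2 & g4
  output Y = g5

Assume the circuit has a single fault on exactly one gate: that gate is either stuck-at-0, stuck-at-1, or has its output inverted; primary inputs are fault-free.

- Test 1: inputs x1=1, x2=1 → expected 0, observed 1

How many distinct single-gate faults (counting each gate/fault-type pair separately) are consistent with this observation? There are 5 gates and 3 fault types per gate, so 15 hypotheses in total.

6

Fault-free: g1=0, g2=0, g3=0, g4=1, g5=0 → 0. Observed 1.
  g1: stuck-at-1, inverted output ✓; others ✗
  g2: stuck-at-1, inverted output ✓; others ✗
  g3: none of the 3 fault types match ✗
  g4: none of the 3 fault types match ✗
  g5: stuck-at-1, inverted output ✓; others ✗
Consistent faults: {g1 stuck-at-1, g1 inverted output, g2 stuck-at-1, g2 inverted output, g5 stuck-at-1, g5 inverted output} — 6 in all.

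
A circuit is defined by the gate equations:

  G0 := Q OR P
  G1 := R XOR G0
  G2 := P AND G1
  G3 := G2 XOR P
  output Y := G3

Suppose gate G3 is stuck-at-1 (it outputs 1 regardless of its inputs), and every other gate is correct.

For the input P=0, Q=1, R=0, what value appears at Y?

1

Propagate with G3 forced: G0=1, G1=1, G2=0, G3=1 [stuck-at-1].
So Y = 1. (Without the fault it would be 0.)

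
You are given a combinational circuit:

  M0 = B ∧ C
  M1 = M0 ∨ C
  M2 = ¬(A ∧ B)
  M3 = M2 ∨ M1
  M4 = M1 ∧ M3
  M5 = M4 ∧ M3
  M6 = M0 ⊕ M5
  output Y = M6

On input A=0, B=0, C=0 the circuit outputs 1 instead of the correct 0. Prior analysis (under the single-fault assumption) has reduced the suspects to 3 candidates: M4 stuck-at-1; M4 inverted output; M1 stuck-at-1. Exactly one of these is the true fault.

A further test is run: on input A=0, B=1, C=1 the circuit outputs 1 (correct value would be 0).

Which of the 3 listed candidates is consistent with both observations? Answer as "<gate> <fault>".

M4 inverted output

Evaluate each candidate on input A=0, B=1, C=1:
  M4 stuck-at-1: M0=1, M1=1, M2=1, M3=1, M4=1 [stuck-at-1], M5=1, M6=0 → 0 — eliminated
  M4 inverted output: M0=1, M1=1, M2=1, M3=1, M4=0 [inverted output], M5=0, M6=1 → 1 — matches
  M1 stuck-at-1: M0=1, M1=1 [stuck-at-1], M2=1, M3=1, M4=1, M5=1, M6=0 → 0 — eliminated
Only M4 inverted output reproduces the observed 1.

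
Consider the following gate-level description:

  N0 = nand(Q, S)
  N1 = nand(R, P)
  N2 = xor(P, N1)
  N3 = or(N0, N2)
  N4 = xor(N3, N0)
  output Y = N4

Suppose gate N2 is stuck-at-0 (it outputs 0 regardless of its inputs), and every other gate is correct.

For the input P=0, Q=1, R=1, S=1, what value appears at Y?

0

Propagate with N2 forced: N0=0, N1=1, N2=0 [stuck-at-0], N3=0, N4=0.
So Y = 0. (Without the fault it would be 1.)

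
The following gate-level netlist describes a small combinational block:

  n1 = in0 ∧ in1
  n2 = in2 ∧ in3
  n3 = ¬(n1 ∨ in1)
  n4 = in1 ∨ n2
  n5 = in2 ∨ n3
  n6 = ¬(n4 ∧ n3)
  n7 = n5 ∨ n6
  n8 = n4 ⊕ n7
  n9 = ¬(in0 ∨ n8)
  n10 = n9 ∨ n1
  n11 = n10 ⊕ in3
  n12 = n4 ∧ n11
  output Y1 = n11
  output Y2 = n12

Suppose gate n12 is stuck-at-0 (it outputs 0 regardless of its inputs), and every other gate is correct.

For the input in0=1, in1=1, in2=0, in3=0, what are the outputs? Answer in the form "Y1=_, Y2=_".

Y1=1, Y2=0

Propagate with n12 forced: n1=1, n2=0, n3=0, n4=1, n5=0, n6=1, n7=1, n8=0, n9=0, n10=1, n11=1, n12=0 [stuck-at-0].
So the outputs are Y1=1, Y2=0. (Without the fault they would be Y1=1, Y2=1.)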